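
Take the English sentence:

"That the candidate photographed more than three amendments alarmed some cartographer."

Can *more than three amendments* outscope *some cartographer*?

No

*more than three amendments* sits inside the sentential subject *that the candidate photographed more than three amendments*.
Sentential subjects are islands: a quantifier inside the subject clause cannot raise over the matrix predicate.
There is no licit LF on which *more than three amendments* c-commands *some cartographer*.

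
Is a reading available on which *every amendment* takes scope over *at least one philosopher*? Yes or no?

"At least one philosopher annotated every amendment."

Yes

*at least one philosopher* and *every amendment* are co-arguments of the matrix verb, with nothing but a clause-internal boundary between them.
With no island boundary between them, the object can take inverse scope over the subject via ordinary QR within the clause.
The sentence is scopally ambiguous between *at least one philosopher* > *every amendment* and *every amendment* > *at least one philosopher*.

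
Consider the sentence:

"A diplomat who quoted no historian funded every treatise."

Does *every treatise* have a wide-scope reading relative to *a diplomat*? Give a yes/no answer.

Yes

The relative clause *who quoted no historian* modifies *a diplomat*, but *every treatise* is not inside that relative clause — it is an argument of the matrix verb.
QR within a single clause is free, so the lower quantifier may take scope over the higher one.
So *every treatise* > *a diplomat* is among the available readings.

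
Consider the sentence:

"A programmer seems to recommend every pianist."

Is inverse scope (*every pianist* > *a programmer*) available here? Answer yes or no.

Yes

Infinitival complements of raising predicates do not block QR; *every pianist* and *a programmer* are effectively clausemates.
Nothing blocks QR of the lower DP to a position above the higher one, so inverse scope is available.
So *every pianist* > *a programmer* is among the available readings.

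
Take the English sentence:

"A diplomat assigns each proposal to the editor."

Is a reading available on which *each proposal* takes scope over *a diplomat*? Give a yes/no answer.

*each proposal* and *a diplomat* are in the same minimal clause.
Nothing blocks QR of the lower DP to a position above the higher one, so inverse scope is available.
So *each proposal* > *a diplomat* is among the available readings.

Yes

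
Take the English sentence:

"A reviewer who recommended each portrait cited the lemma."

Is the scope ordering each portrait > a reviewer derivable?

No

The target quantifier *each portrait* is part of the relative clause *who recommended each portrait*.
A relative clause is a scope island — quantifier raising cannot cross its boundary.
There is no licit LF on which *each portrait* c-commands *a reviewer*.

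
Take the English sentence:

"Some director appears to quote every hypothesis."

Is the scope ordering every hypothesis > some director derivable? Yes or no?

Yes

The matrix predicate is a raising verb, whose infinitival complement is not a scope island — *every hypothesis* can QR into the matrix clause.
Clause-internal QR can adjoin the lower DP above the subject, yielding the inverse reading.
Both orderings are possible: *some director* > *every hypothesis* and *every hypothesis* > *some director*.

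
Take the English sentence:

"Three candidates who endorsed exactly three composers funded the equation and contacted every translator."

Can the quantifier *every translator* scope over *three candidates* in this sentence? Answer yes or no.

*every translator* sits inside one conjunct of the coordinate structure (*contacted every translator*).
QR out of a conjunct would have to apply non-ATB, which the CSC forbids.
*every translator* > *three candidates* would require crossing that boundary, which is illicit.

No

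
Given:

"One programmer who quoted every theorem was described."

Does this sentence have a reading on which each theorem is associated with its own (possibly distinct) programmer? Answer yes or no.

That reading corresponds to *every theorem* > *one programmer*.
*every theorem* sits inside the relative clause *who quoted every theorem*.
Quantifiers inside a relative clause are trapped there; the RC boundary blocks QR.
So *every theorem* cannot raise to a position above *one programmer*.
(Only the surface reading survives: one fixed programmer with respect to all the relevant theorems.)

No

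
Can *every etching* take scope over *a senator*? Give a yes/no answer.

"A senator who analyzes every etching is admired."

No

The DP *every etching* is contained in the relative clause *who analyzes every etching*.
QR out of a relative clause is ruled out by the relative-clause island constraint.
There is no licit LF on which *every etching* c-commands *a senator*.
(Only the surface reading survives: one fixed senator with respect to all the relevant etchings.)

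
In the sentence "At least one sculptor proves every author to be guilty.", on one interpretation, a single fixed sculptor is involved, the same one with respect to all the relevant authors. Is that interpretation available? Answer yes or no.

Yes

That reading corresponds to *at least one sculptor* > *every author*.
That is the surface-scope ordering, which is always one of the available readings — island constraints only ever restrict inverse scope.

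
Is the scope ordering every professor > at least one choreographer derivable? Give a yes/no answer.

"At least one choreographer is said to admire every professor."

Yes

Raising constructions are monoclausal for scope purposes; *every professor* is not separated from *at least one choreographer* by any island.
Since no island is crossed, the inverse ordering is licensed alongside surface scope.
So *every professor* > *at least one choreographer* is among the available readings.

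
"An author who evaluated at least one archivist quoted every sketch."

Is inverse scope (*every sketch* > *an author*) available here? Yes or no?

*every sketch* sits in the matrix clause, not in the relative clause on *an author*.
No island intervenes, so both surface and inverse scope are derivable.
Both orderings are possible: *an author* > *every sketch* and *every sketch* > *an author*.

Yes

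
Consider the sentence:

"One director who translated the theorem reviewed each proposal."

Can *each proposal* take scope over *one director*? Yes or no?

Yes

Although the sentence contains a relative clause (*who translated the theorem*), *each proposal* is outside it, in the matrix VP.
QR within a single clause is free, so the lower quantifier may take scope over the higher one.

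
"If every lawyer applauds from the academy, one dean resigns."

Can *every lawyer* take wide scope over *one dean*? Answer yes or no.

No

*every lawyer* occurs within the adjunct clause *if every lawyer applauds from the academy*.
Adverbial clauses are not L-marked, so they are barriers for QR — the quantifier cannot escape the adjunct.
*every lawyer* is confined to the island and cannot take scope over *one dean*.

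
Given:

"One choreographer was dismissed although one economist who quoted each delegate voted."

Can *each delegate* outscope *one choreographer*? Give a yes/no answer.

*each delegate* is embedded in the relative clause *who quoted each delegate*, which is itself inside the adjunct *although one economist who quoted each delegate voted*.
The quantifier would have to escape first the RC and then the adjunct — two independent island violations.
So the wide-scope reading for *each delegate* is blocked.

No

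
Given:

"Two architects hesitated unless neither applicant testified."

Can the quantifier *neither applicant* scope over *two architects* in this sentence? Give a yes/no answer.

No

The DP *neither applicant* is contained in the adjunct clause *unless neither applicant testified*.
Adjuncts are opaque for quantifier raising; a quantifier in an adjunct stays inside it.
So *neither applicant* cannot raise to a position above *two architects*.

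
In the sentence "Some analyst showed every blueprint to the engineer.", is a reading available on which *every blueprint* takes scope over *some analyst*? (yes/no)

Yes

*every blueprint* is the matrix object and *some analyst* the matrix subject; the two are clausemates.
QR within a single clause is free, so the lower quantifier may take scope over the higher one.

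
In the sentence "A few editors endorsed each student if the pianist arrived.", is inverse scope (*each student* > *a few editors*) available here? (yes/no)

Yes

The adjunct island is irrelevant here — *each student* and *a few editors* are both in the matrix clause.
Clause-internal QR can adjoin the lower DP above the subject, yielding the inverse reading.
Both orderings are possible: *a few editors* > *each student* and *each student* > *a few editors*.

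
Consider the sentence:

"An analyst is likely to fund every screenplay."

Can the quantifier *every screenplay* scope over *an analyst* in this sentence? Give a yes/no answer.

Raising constructions are monoclausal for scope purposes; *every screenplay* is not separated from *an analyst* by any island.
Nothing blocks QR of the lower DP to a position above the higher one, so inverse scope is available.
The sentence is scopally ambiguous between *an analyst* > *every screenplay* and *every screenplay* > *an analyst*.

Yes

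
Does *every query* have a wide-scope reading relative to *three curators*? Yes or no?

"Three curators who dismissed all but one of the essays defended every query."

Although the sentence contains a relative clause (*who dismissed all but one of the essays*), *every query* is outside it, in the matrix VP.
With no island boundary between them, the object can take inverse scope over the subject via ordinary QR within the clause.

Yes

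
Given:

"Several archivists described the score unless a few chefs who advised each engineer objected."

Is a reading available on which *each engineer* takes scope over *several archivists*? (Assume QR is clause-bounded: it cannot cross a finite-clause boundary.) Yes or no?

No

Structurally, *each engineer* is inside the relative clause *who advised each engineer*, which is itself inside the adjunct *unless a few chefs who advised each engineer objected*.
Both the relative clause and the enclosing adjunct are scope islands; QR cannot cross either.
So *each engineer* cannot raise high enough to outscope *several archivists*; only the surface ordering *several archivists* > *each engineer* is available.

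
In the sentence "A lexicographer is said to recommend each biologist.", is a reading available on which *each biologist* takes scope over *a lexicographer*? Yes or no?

Yes

The matrix predicate is a raising verb, whose infinitival complement is not a scope island — *each biologist* can QR into the matrix clause.
Clause-internal QR can adjoin the lower DP above the subject, yielding the inverse reading.
The sentence is scopally ambiguous between *a lexicographer* > *each biologist* and *each biologist* > *a lexicographer*.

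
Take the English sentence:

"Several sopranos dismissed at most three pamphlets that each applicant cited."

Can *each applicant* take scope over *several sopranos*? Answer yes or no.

Structurally, *each applicant* is inside the relative clause *that each applicant cited* modifying *at most three pamphlets*.
Quantifiers inside a relative clause are trapped there; the RC boundary blocks QR.
So *each applicant* cannot raise to a position above *several sopranos*.

No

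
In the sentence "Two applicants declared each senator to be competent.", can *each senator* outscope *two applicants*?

Yes

*each senator* is the subject of an ECM infinitive — the infinitival complement of an ECM verb is not a scope island, so *each senator* can raise into the matrix clause.
No island intervenes, so both surface and inverse scope are derivable.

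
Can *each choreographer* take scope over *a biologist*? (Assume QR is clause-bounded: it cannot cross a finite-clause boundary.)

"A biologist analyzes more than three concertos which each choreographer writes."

Structurally, *each choreographer* is inside the relative clause *which each choreographer writes* modifying *more than three concertos*.
QR out of a relative clause is ruled out by the relative-clause island constraint.
Hence only narrow scope for *each choreographer* (under *a biologist*) survives.
(Only the surface reading survives: one fixed biologist with respect to all the relevant choreographers.)

No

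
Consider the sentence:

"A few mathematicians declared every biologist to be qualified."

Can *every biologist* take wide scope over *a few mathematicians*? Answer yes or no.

Yes

The ECM infinitive is scope-transparent — *every biologist* is free to raise above *a few mathematicians*.
Clause-internal QR can adjoin the lower DP above the subject, yielding the inverse reading.
The sentence is scopally ambiguous between *a few mathematicians* > *every biologist* and *every biologist* > *a few mathematicians*.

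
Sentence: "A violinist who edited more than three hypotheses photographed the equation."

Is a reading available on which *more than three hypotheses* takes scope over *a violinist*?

The target quantifier *more than three hypotheses* is part of the relative clause *who edited more than three hypotheses*.
Quantifiers inside a relative clause are trapped there; the RC boundary blocks QR.
The inverse ordering *more than three hypotheses* > *a violinist* is therefore underivable.
(Only the surface reading survives: one fixed violinist with respect to all the relevant hypotheses.)

No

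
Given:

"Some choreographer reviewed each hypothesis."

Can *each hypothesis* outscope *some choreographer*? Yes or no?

Yes

*each hypothesis* and *some choreographer* are in the same minimal clause.
Ordinary QR to a clause-peripheral position gives the wide-scope LF for the lower DP.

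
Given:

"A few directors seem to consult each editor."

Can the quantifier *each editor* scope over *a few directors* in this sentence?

Raising constructions are monoclausal for scope purposes; *each editor* is not separated from *a few directors* by any island.
Clause-internal QR can adjoin the lower DP above the subject, yielding the inverse reading.

Yes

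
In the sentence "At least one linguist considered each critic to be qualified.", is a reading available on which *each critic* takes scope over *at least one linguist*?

Yes

This is an ECM construction: *each critic* is the infinitival subject, Case-marked by the matrix verb, and the infinitive is transparent for QR.
Ordinary QR to a clause-peripheral position gives the wide-scope LF for the lower DP.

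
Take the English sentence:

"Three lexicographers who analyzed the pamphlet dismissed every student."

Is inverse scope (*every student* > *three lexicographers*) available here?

Yes

The relative clause *who analyzed the pamphlet* modifies *three lexicographers*, but *every student* is not inside that relative clause — it is an argument of the matrix verb.
Since no island is crossed, the inverse ordering is licensed alongside surface scope.
So *every student* > *three lexicographers* is among the available readings.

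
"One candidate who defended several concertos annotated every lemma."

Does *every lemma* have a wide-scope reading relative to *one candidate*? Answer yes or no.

The relative clause *who defended several concertos* modifies *one candidate*, but *every lemma* is not inside that relative clause — it is an argument of the matrix verb.
QR within a single clause is free, so the lower quantifier may take scope over the higher one.

Yes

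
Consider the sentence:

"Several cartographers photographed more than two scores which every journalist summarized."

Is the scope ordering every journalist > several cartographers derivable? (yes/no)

No

*every journalist* occurs within the relative clause *which every journalist summarized* modifying *more than two scores*.
Relative clauses block scope extraction: QR cannot target a position outside the modified NP.
*every journalist* > *several cartographers* would require crossing that boundary, which is illicit.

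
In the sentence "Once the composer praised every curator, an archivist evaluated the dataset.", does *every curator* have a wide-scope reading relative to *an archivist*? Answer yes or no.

*every curator* sits inside the adjunct clause *once the composer praised every curator*.
Since the clause is an adjunct (not a complement), the Adjunct Condition blocks QR across its edge.
So *every curator* cannot raise to a position above *an archivist*.

No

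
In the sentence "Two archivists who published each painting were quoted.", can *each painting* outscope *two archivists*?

Structurally, *each painting* is inside the relative clause *who published each painting*.
QR out of a relative clause is ruled out by the relative-clause island constraint.
Hence only narrow scope for *each painting* (under *two archivists*) survives.

No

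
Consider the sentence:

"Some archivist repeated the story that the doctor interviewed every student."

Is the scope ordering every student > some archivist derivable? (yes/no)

Structurally, *every student* is inside the complex NP *the story that the doctor interviewed every student*.
Noun-complement clauses are scope islands (the Complex NP Constraint): a quantifier inside one cannot scope into the matrix.
So the wide-scope reading for *every student* is blocked.

No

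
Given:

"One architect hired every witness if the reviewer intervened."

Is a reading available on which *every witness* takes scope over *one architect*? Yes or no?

*every witness* is a matrix argument; the adjunct is an island but the target quantifier is outside it.
QR within a single clause is free, so the lower quantifier may take scope over the higher one.

Yes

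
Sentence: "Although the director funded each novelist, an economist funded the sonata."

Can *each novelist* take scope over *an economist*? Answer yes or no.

*each novelist* occurs within the adjunct clause *although the director funded each novelist*.
Adjunct clauses are scope islands: a quantifier inside an adjunct cannot raise into the matrix clause.
So *each novelist* cannot raise to a position above *an economist*.

No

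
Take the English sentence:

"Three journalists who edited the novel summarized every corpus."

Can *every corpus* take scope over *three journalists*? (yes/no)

Yes

The RC *who edited the novel* is an island, but *every corpus* is not inside it — it is the matrix object, a clausemate of *three journalists*.
With no island boundary between them, the object can take inverse scope over the subject via ordinary QR within the clause.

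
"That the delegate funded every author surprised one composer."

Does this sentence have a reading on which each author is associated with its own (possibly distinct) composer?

No

This is the *every author* > *one composer* reading.
The target quantifier *every author* is part of the sentential subject *that the delegate funded every author*.
Sentential subjects are islands: a quantifier inside the subject clause cannot raise over the matrix predicate.
*every author* is confined to the island and cannot take scope over *one composer*.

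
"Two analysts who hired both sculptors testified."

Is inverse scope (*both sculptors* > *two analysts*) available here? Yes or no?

No

Structurally, *both sculptors* is inside the relative clause *who hired both sculptors*.
QR out of a relative clause is ruled out by the relative-clause island constraint.
*both sculptors* is confined to the island and cannot take scope over *two analysts*.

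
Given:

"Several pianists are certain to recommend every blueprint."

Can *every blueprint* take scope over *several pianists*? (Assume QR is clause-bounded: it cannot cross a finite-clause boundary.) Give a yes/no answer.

*every blueprint* is inside a raising infinitive, which is transparent to QR (no CP barrier), so it behaves as a matrix argument.
With no island boundary between them, the object can take inverse scope over the subject via ordinary QR within the clause.
So *every blueprint* > *several pianists* is among the available readings.

Yes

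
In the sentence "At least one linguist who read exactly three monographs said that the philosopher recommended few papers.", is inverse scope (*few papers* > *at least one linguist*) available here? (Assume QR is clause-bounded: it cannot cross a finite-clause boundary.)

The DP *few papers* is contained in the finite complement clause *that the philosopher recommended few papers*.
QR is clause-bounded, so the finite complement is a scope island for the embedded quantifier.
So the wide-scope reading for *few papers* is blocked.
(Only the surface reading survives: one fixed linguist with respect to all the relevant papers.)

No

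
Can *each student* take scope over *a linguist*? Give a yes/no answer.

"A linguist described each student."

*a linguist* and *each student* are co-arguments of the matrix verb, with nothing but a clause-internal boundary between them.
Nothing blocks QR of the lower DP to a position above the higher one, so inverse scope is available.
So *each student* > *a linguist* is among the available readings.

Yes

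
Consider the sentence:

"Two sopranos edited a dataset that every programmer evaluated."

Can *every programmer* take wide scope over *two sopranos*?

*every programmer* is embedded in the relative clause *that every programmer evaluated* modifying *a dataset*.
Relative clauses block scope extraction: QR cannot target a position outside the modified NP.
So *every programmer* cannot raise to a position above *two sopranos*.

No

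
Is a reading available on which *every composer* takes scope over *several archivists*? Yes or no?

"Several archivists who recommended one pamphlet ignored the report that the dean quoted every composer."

No

The DP *every composer* is contained in the complex NP *the report that the dean quoted every composer*.
The complex NP is opaque for QR — the quantifier is frozen inside the noun's complement.
So the wide-scope reading for *every composer* is blocked.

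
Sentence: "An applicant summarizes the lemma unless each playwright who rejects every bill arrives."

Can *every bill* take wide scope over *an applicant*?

No

The target quantifier *every bill* is part of the relative clause *who rejects every bill*, which is itself inside the adjunct *unless each playwright who rejects every bill arrives*.
Even if one barrier were somehow void, the other would still block QR.
*every bill* is confined to the island and cannot take scope over *an applicant*.
(Only the surface reading survives: one fixed applicant with respect to all the relevant bills.)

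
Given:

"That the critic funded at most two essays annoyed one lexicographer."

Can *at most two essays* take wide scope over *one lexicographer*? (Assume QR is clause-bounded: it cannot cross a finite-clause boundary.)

No

*at most two essays* occurs within the sentential subject *that the critic funded at most two essays*.
Sentential subjects are islands: a quantifier inside the subject clause cannot raise over the matrix predicate.
So the wide-scope reading for *at most two essays* is blocked.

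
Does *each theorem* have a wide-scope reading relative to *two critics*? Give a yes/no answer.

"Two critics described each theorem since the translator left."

Yes

*each theorem* is a matrix argument; the adjunct is an island but the target quantifier is outside it.
Ordinary QR to a clause-peripheral position gives the wide-scope LF for the lower DP.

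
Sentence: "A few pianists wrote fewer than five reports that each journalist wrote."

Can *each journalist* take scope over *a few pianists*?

No

The target quantifier *each journalist* is part of the relative clause *that each journalist wrote* modifying *fewer than five reports*.
Relative clauses block scope extraction: QR cannot target a position outside the modified NP.
*each journalist* > *a few pianists* would require crossing that boundary, which is illicit.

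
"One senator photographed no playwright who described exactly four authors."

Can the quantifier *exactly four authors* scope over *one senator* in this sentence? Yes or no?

No

Structurally, *exactly four authors* is inside the relative clause *who described exactly four authors* modifying *no playwright*.
Relative clauses are scope islands: a quantifier cannot QR out of a relative clause to take scope in the matrix clause.
The inverse ordering *exactly four authors* > *one senator* is therefore underivable.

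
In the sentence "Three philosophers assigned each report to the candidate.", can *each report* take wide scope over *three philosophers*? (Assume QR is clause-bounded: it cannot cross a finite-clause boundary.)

Both DPs are arguments of the same predicate; there is no clause or island boundary between them.
QR within a single clause is free, so the lower quantifier may take scope over the higher one.

Yes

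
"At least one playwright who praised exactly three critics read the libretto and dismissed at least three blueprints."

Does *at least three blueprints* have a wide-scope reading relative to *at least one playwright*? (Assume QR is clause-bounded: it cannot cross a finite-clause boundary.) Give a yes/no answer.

No

The DP *at least three blueprints* is contained in one conjunct of the coordinate structure (*dismissed at least three blueprints*).
A quantifier cannot raise out of one conjunct of a coordination across the whole coordinate structure — the CSC applies to QR.
So *at least three blueprints* cannot raise high enough to outscope *at least one playwright*; only the surface ordering *at least one playwright* > *at least three blueprints* is available.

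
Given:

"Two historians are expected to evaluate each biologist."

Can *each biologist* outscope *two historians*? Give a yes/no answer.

Raising constructions are monoclausal for scope purposes; *each biologist* is not separated from *two historians* by any island.
Clause-internal QR can adjoin the lower DP above the subject, yielding the inverse reading.

Yes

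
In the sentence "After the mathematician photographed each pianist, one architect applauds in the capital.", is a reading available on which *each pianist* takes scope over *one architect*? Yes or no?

No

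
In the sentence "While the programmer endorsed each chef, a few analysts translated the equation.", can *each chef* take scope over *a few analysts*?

No

*each chef* sits inside the adjunct clause *while the programmer endorsed each chef*.
Adjuncts are opaque for quantifier raising; a quantifier in an adjunct stays inside it.
*each chef* > *a few analysts* would require crossing that boundary, which is illicit.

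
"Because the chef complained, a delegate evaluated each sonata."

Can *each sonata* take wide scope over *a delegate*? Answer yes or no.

Yes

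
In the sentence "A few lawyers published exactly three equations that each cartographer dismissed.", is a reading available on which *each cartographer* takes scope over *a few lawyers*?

No

*each cartographer* occurs within the relative clause *that each cartographer dismissed* modifying *exactly three equations*.
Relative clauses are scope islands: a quantifier cannot QR out of a relative clause to take scope in the matrix clause.
There is no licit LF on which *each cartographer* c-commands *a few lawyers*.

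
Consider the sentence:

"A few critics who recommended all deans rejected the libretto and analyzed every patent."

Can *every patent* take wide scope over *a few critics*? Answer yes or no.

No

*every patent* is embedded in one conjunct of the coordinate structure (*analyzed every patent*).
QR out of a conjunct would have to apply non-ATB, which the CSC forbids.
There is no licit LF on which *every patent* c-commands *a few critics*.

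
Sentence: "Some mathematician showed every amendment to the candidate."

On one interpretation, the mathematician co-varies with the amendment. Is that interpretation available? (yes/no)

This is the *every amendment* > *some mathematician* reading.
*some mathematician* and *every amendment* are co-arguments of the matrix verb, with nothing but a clause-internal boundary between them.
Since no island is crossed, the inverse ordering is licensed alongside surface scope.

Yes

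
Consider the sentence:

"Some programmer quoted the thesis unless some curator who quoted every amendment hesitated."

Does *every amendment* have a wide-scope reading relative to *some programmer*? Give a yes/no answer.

No

The DP *every amendment* is contained in the relative clause *who quoted every amendment*, which is itself inside the adjunct *unless some curator who quoted every amendment hesitated*.
Nested islands: the RC island is itself inside an adjunct island, so wide scope is doubly excluded.
*every amendment* is confined to the island and cannot take scope over *some programmer*.
(Only the surface reading survives: one fixed programmer with respect to all the relevant amendments.)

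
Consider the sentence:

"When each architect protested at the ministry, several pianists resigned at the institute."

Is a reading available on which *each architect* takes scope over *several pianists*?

The DP *each architect* is contained in the adjunct clause *when each architect protested at the ministry*.
The adjunct-island constraint bars QR out of an adverbial clause.
The ordering *each architect* > *several pianists* is therefore underivable.

No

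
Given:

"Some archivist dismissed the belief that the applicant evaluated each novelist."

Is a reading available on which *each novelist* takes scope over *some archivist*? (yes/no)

No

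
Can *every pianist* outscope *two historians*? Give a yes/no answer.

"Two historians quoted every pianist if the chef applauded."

Yes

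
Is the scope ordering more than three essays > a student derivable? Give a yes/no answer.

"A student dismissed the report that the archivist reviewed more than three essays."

No

*more than three essays* sits inside the complex NP *the report that the archivist reviewed more than three essays*.
The complex NP is opaque for QR — the quantifier is frozen inside the noun's complement.
So the wide-scope reading for *more than three essays* is blocked.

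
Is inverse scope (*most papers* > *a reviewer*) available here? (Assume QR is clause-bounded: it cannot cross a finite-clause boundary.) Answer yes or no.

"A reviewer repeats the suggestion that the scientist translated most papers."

No

Structurally, *most papers* is inside the complex NP *the suggestion that the scientist translated most papers*.
The Complex NP Constraint bars QR out of the complement clause of a noun.
So the wide-scope reading for *most papers* is blocked.
(Only the surface reading survives: one fixed reviewer with respect to all the relevant papers.)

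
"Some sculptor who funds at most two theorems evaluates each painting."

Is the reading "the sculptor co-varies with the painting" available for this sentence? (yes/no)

Yes

The described interpretation is the *each painting* > *some sculptor* scoping.
The relative clause *who funds at most two theorems* modifies *some sculptor*, but *each painting* is not inside that relative clause — it is an argument of the matrix verb.
QR within a single clause is free, so the lower quantifier may take scope over the higher one.
The sentence is scopally ambiguous between *some sculptor* > *each painting* and *each painting* > *some sculptor*.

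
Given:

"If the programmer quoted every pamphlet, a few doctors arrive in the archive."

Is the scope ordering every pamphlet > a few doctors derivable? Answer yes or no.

Structurally, *every pamphlet* is inside the adjunct clause *if the programmer quoted every pamphlet*.
Adjunct clauses are scope islands: a quantifier inside an adjunct cannot raise into the matrix clause.
The ordering *every pamphlet* > *a few doctors* is therefore underivable.

No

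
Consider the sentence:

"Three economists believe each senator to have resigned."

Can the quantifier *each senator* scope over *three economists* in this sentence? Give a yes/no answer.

Yes

*each senator* is an ECM subject; ECM complements are not islands, and the embedded quantifier may take matrix scope.
Clause-internal QR can adjoin the lower DP above the subject, yielding the inverse reading.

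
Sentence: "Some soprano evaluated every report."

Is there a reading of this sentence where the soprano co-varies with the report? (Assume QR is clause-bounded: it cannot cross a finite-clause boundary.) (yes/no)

Yes

The paraphrase describes the scope ordering *every report* > *some soprano*.
*some soprano* and *every report* are co-arguments of the matrix verb, with nothing but a clause-internal boundary between them.
Clause-internal QR can adjoin the lower DP above the subject, yielding the inverse reading.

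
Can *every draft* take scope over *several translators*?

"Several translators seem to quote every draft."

Yes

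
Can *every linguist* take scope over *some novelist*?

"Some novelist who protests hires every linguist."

Yes

The relative clause *who protests* modifies *some novelist*, but *every linguist* is not inside that relative clause — it is an argument of the matrix verb.
Clause-internal QR can adjoin the lower DP above the subject, yielding the inverse reading.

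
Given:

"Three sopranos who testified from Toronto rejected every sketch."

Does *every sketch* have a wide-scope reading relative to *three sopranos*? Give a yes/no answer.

Yes

The RC *who testified from Toronto* is an island, but *every sketch* is not inside it — it is the matrix object, a clausemate of *three sopranos*.
Clause-internal QR can adjoin the lower DP above the subject, yielding the inverse reading.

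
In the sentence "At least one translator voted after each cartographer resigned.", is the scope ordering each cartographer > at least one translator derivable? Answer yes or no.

Structurally, *each cartographer* is inside the adjunct clause *after each cartographer resigned*.
Scope out of an adjunct clause is unavailable: QR respects the adjunct-island constraint.
There is no licit LF on which *each cartographer* c-commands *at least one translator*.
(Only the surface reading survives: one fixed translator with respect to all the relevant cartographers.)

No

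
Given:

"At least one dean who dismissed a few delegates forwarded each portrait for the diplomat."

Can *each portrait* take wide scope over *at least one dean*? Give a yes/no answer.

Yes

The RC *who dismissed a few delegates* is an island, but *each portrait* is not inside it — it is the matrix object, a clausemate of *at least one dean*.
Clause-internal QR can adjoin the lower DP above the subject, yielding the inverse reading.
Both orderings are possible: *at least one dean* > *each portrait* and *each portrait* > *at least one dean*.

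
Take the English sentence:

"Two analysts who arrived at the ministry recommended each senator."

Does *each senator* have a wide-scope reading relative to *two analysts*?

Although the sentence contains a relative clause (*who arrived at the ministry*), *each senator* is outside it, in the matrix VP.
Nothing blocks QR of the lower DP to a position above the higher one, so inverse scope is available.
The sentence is scopally ambiguous between *two analysts* > *each senator* and *each senator* > *two analysts*.

Yes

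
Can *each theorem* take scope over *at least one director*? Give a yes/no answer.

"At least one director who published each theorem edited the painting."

*each theorem* sits inside the relative clause *who published each theorem*.
Quantifiers inside a relative clause are trapped there; the RC boundary blocks QR.
So the wide-scope reading for *each theorem* is blocked.

No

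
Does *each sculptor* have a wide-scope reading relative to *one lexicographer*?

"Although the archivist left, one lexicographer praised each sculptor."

*each sculptor* is a matrix argument; the adjunct is an island but the target quantifier is outside it.
Ordinary QR to a clause-peripheral position gives the wide-scope LF for the lower DP.
So *each sculptor* > *one lexicographer* is among the available readings.

Yes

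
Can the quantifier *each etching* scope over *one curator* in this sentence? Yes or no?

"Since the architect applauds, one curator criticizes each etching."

Yes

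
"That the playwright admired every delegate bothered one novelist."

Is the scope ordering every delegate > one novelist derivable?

No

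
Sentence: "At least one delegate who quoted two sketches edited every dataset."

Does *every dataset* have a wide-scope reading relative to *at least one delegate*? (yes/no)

*every dataset* sits in the matrix clause, not in the relative clause on *at least one delegate*.
No island intervenes, so both surface and inverse scope are derivable.

Yes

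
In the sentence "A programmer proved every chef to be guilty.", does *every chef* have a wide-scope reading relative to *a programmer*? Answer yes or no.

The ECM infinitive is scope-transparent — *every chef* is free to raise above *a programmer*.
Clause-internal QR can adjoin the lower DP above the subject, yielding the inverse reading.

Yes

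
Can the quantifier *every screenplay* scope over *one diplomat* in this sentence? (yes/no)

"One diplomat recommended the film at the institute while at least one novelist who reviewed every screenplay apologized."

No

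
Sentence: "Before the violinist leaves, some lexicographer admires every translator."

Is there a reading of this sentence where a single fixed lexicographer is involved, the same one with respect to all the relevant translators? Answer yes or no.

The paraphrase describes the scope ordering *some lexicographer* > *every translator*.
Surface scope (*some lexicographer* > *every translator*) is always derivable; islands only block QR, not in-situ interpretation.

Yes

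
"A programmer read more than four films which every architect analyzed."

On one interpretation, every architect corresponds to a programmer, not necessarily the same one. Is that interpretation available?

No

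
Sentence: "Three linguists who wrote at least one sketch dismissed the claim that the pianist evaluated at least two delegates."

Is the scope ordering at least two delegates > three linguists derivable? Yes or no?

No

The target quantifier *at least two delegates* is part of the complex NP *the claim that the pianist evaluated at least two delegates*.
A that-clause complement to a noun is an island; QR cannot cross the NP boundary.
There is no licit LF on which *at least two delegates* c-commands *three linguists*.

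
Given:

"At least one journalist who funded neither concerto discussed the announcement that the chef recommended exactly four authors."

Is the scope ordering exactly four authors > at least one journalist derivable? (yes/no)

No

*exactly four authors* is embedded in the complex NP *the announcement that the chef recommended exactly four authors*.
Noun-complement clauses are scope islands (the Complex NP Constraint): a quantifier inside one cannot scope into the matrix.
Hence only narrow scope for *exactly four authors* (under *at least one journalist*) survives.
(Only the surface reading survives: one fixed journalist with respect to all the relevant authors.)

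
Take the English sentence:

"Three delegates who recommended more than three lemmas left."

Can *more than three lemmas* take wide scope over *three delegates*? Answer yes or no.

*more than three lemmas* is embedded in the relative clause *who recommended more than three lemmas*.
Quantifiers inside a relative clause are trapped there; the RC boundary blocks QR.
So the wide-scope reading for *more than three lemmas* is blocked.

No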